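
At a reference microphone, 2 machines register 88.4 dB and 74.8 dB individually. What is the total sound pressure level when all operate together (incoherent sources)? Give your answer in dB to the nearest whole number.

For uncorrelated sources the intensities add, so convert each level to linear form, sum, and take 10·log₁₀ of the total.
Σ 10^(L/10) = 10^(88.4/10) + 10^(74.8/10) = 7.220e+08.
L_total = 10·log₁₀(7.220e+08) = 88.59 dB.

89 dB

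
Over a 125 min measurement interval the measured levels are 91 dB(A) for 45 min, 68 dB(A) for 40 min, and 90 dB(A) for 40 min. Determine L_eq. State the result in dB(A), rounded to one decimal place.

L_eq = 10·log₁₀[(1/T)·Σ tᵢ·10^(Lᵢ/10)] with T = 125 min.
Σ tᵢ·10^(Lᵢ/10) = 45·10^(91/10) + 40·10^(68/10) + 40·10^(90/10) = 9.690e+10.
L_eq = 10·log₁₀(9.690e+10/125) = 88.89 dB(A).

88.9 dB(A)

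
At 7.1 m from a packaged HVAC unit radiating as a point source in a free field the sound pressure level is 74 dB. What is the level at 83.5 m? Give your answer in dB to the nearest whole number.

53 dB

Point-source attenuation: ΔL = 20·log₁₀(r₂/r₁) = 20·log₁₀(83.5/7.1) = 21.409 dB.
L₂ = 74 − 20·log₁₀(83.5/7.1) = 74 − 21.409 = 52.59 dB.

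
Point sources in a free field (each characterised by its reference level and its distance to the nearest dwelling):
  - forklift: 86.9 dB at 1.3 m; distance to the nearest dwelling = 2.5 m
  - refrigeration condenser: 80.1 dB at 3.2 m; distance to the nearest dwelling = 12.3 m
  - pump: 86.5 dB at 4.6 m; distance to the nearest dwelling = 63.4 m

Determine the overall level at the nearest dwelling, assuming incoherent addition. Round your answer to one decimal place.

Apply inverse-square spreading to bring every level to the receiver, then sum 10^(L/10).
forklift: 86.9 − 20·log₁₀(2.5/1.3) = 86.9 − 5.68 = 81.22 dB.
refrigeration condenser: 80.1 − 20·log₁₀(12.3/3.2) = 80.1 − 11.70 = 68.40 dB.
pump: 86.5 − 20·log₁₀(63.4/4.6) = 86.5 − 22.79 = 63.71 dB.
Σ 10^(L/10) = 1.417e+08 → L_total = 10·log₁₀(1.417e+08) = 81.51 dB.

81.5 dB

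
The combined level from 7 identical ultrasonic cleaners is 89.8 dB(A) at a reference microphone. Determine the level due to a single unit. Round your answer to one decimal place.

81.3 dB(A)

7 equal contributions raise the level by 10·log₁₀ 7 = 8.451 dB, so each unit alone gives 89.8 − 8.451.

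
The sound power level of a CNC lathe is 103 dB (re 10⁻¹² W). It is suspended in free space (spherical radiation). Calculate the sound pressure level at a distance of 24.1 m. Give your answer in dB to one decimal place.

64.4 dB

L_p = L_w − 10·log₁₀(4π·r²) with r = 24.1 m.
4π·r² = 7299 m², 10·log₁₀ of that is 38.632 dB.
L_p = 103 − 38.632 = 64.37 dB.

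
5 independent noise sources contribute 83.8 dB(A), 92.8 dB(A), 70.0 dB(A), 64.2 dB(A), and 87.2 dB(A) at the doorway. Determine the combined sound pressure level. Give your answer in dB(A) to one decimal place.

94.3 dB(A)

For uncorrelated sources the intensities add, so convert each level to linear form, sum, and take 10·log₁₀ of the total.
Σ 10^(L/10) = 10^(83.8/10) + 10^(92.8/10) + 10^(70.0/10) + 10^(64.2/10) + 10^(87.2/10) = 2.683e+09.
L_total = 10·log₁₀(2.683e+09) = 94.29 dB(A).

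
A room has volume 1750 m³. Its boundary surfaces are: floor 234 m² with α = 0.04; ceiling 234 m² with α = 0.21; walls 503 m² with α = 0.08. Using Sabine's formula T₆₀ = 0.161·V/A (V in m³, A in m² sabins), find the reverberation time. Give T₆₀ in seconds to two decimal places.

Total absorption A = 234·0.04 + 234·0.21 + 503·0.08 = 98.74 m² sabins.
T₆₀ = 0.161 × 1750 / 98.74 = 2.853 s.

2.85 s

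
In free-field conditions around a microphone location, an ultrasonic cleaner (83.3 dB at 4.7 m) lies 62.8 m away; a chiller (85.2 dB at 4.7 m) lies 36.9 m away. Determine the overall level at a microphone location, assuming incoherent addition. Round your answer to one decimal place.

68.2 dB

First find each source's level at the receiver (point-source: −20·log₁₀(r/r_ref)), then combine on an intensity basis.
ultrasonic cleaner: 83.3 − 20·log₁₀(62.8/4.7) = 83.3 − 22.52 = 60.78 dB.
chiller: 85.2 − 20·log₁₀(36.9/4.7) = 85.2 − 17.90 = 67.30 dB.
Σ 10^(L/10) = 6.570e+06 → L_total = 10·log₁₀(6.570e+06) = 68.18 dB.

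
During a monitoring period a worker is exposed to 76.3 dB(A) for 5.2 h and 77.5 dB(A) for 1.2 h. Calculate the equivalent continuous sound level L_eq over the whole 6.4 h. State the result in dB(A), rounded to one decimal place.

76.6 dB(A)

L_eq = 10·log₁₀[(1/T)·Σ tᵢ·10^(Lᵢ/10)] with T = 6.4 h.
Σ tᵢ·10^(Lᵢ/10) = 5.2·10^(76.3/10) + 1.2·10^(77.5/10) = 2.893e+08.
L_eq = 10·log₁₀(2.893e+08/6.4) = 76.55 dB(A).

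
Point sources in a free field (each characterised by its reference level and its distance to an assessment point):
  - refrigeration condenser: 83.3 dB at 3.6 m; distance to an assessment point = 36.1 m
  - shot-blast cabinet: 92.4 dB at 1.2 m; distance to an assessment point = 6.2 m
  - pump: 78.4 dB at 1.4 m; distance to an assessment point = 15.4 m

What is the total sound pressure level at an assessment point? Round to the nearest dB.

78 dB

Propagate each source to the receiver with L = L_ref − 20·log₁₀(r/r_ref), then add intensities.
refrigeration condenser: 83.3 − 20·log₁₀(36.1/3.6) = 83.3 − 20.02 = 63.28 dB.
shot-blast cabinet: 92.4 − 20·log₁₀(6.2/1.2) = 92.4 − 14.26 = 78.14 dB.
pump: 78.4 − 20·log₁₀(15.4/1.4) = 78.4 − 20.83 = 57.57 dB.
Σ 10^(L/10) = 6.780e+07 → L_total = 10·log₁₀(6.780e+07) = 78.31 dB.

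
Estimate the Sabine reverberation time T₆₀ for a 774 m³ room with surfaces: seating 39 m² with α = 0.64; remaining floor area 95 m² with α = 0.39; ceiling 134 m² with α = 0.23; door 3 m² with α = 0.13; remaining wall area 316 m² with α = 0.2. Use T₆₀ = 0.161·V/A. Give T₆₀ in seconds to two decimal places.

0.80 s

Summing Sᵢαᵢ: 39·0.64 + 95·0.39 + 134·0.23 + 3·0.13 + 316·0.2 = 156.42 m².
T₆₀ = 0.161 × 774 / 156.42 = 0.797 s.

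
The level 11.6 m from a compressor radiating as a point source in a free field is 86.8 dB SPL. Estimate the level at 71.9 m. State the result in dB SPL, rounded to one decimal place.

Point-source attenuation: ΔL = 20·log₁₀(r₂/r₁) = 20·log₁₀(71.9/11.6) = 15.845 dB.
L₂ = 86.8 − 20·log₁₀(71.9/11.6) = 86.8 − 15.845 = 70.95 dB SPL.

71.0 dB SPL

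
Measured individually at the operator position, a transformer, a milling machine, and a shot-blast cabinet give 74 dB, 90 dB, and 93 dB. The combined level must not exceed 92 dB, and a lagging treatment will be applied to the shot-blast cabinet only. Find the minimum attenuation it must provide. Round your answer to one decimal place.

5.5 dB

Fixed contribution from the other sources: Σ 10^(L/10) = 10^(74/10) + 10^(90/10) = 1.025e+09 (90.11 dB).
The limit corresponds to 10^(92/10) = 1.585e+09; subtracting the fixed part leaves 5.598e+08 for the shot-blast cabinet, i.e. 87.48 dB.
So the shot-blast cabinet must be reduced from 93 to 87.48 dB: IL = 5.52 dB.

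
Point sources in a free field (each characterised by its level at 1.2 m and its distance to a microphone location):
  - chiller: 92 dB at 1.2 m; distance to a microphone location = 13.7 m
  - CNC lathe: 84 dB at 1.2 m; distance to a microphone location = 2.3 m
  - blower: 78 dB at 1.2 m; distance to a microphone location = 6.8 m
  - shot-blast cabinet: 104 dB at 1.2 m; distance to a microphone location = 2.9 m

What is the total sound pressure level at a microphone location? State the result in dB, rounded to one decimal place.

96.4 dB

Apply inverse-square spreading to bring every level to the receiver, then sum 10^(L/10).
chiller: 92 − 20·log₁₀(13.7/1.2) = 92 − 21.15 = 70.85 dB.
CNC lathe: 84 − 20·log₁₀(2.3/1.2) = 84 − 5.65 = 78.35 dB.
blower: 78 − 20·log₁₀(6.8/1.2) = 78 − 15.07 = 62.93 dB.
shot-blast cabinet: 104 − 20·log₁₀(2.9/1.2) = 104 − 7.66 = 96.34 dB.
Σ 10^(L/10) = 4.383e+09 → L_total = 10·log₁₀(4.383e+09) = 96.42 dB.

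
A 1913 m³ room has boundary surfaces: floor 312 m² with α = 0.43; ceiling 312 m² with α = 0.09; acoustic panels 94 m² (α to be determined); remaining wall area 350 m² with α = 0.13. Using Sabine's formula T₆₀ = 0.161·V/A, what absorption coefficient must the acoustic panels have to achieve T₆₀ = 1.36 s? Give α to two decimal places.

From T₆₀ = 0.161·V/A, the target T₆₀ = 1.36 s needs A = 0.161·1913/1.36 = 226.47 m².
Absorption from the other surfaces = 312·0.43 + 312·0.09 + 350·0.13 = 207.74 m², so the acoustic panels must supply 18.73 m² over 94 m².
α = 18.73/94 = 0.199.

0.20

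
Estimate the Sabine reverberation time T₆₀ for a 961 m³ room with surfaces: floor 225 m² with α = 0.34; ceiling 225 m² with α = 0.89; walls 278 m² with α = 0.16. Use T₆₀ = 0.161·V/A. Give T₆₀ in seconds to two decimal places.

0.48 s

Summing Sᵢαᵢ: 225·0.34 + 225·0.89 + 278·0.16 = 321.23 m².
T₆₀ = 0.161 × 961 / 321.23 = 0.482 s.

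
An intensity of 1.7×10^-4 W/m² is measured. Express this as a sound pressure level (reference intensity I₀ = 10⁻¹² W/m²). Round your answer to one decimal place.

I/I₀ = 1.7×10^-4/10⁻¹² = 1.7×10^8, and L = 10·log₁₀(I/I₀).
L = 10·(0.2304 + 8) = 82.30 dB.

82.3 dB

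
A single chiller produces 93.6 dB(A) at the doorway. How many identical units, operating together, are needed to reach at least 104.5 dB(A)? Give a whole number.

13

Need L₁ + 10·log₁₀ N ≥ 104.5, i.e. log₁₀ N ≥ 1.09.
N ≥ 10^(10.9/10) = 12.303, so N = 13.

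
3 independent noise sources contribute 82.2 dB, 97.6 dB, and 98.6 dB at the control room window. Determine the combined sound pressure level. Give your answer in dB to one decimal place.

101.2 dB

For uncorrelated sources the intensities add, so convert each level to linear form, sum, and take 10·log₁₀ of the total.
Σ 10^(L/10) = 10^(82.2/10) + 10^(97.6/10) + 10^(98.6/10) = 1.316e+10.
L_total = 10·log₁₀(1.316e+10) = 101.19 dB.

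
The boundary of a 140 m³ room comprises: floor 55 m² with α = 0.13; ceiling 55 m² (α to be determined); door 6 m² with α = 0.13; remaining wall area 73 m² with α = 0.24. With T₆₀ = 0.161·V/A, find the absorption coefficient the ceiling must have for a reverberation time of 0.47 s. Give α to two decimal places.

A = 0.161·V/T₆₀ = 0.161·140/0.47 = 47.96 m² sabins.
Absorption from the other surfaces = 55·0.13 + 6·0.13 + 73·0.24 = 25.45 m², so the ceiling must supply 22.51 m² over 55 m².
α = 22.51/55 = 0.409.

0.41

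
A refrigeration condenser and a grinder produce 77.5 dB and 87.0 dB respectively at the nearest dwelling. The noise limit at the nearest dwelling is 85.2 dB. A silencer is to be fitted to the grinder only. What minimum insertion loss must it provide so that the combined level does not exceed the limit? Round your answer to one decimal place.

2.6 dB

Fixed contribution from the other source: Σ 10^(L/10) = 10^(77.5/10) = 5.623e+07 (77.50 dB).
The limit corresponds to 10^(85.2/10) = 3.311e+08; subtracting the fixed part leaves 2.749e+08 for the grinder, i.e. 84.39 dB.
So the grinder must be reduced from 87.0 to 84.39 dB: IL = 2.61 dB.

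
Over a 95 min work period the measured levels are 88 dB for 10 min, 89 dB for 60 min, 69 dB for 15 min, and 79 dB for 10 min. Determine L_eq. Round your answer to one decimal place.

L_eq = 10·log₁₀[(1/T)·Σ tᵢ·10^(Lᵢ/10)] with T = 95 min.
Σ tᵢ·10^(Lᵢ/10) = 10·10^(88/10) + 60·10^(89/10) + 15·10^(69/10) + 10·10^(79/10) = 5.488e+10.
L_eq = 10·log₁₀(5.488e+10/95) = 87.62 dB.

87.6 dB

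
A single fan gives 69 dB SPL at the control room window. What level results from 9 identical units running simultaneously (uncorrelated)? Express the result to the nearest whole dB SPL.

N identical incoherent sources raise the level by 10·log₁₀ N.
L_total = 69 + 10·log₁₀(9) = 69 + 9.542 = 78.54 dB SPL.

79 dB SPL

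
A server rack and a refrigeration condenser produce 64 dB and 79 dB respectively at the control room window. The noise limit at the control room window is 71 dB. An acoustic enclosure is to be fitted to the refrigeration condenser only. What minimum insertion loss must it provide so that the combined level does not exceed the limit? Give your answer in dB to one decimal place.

9.0 dB

Everything except the refrigeration condenser sums to 10^(64/10) = 2.512e+06 in linear terms, 64.00 dB.
To meet 71 dB overall, the treated refrigeration condenser may contribute at most 10^(71/10) − 2.512e+06 = 1.008e+07, i.e. 70.03 dB.
Required insertion loss = 79 − 70.03 = 8.97 dB.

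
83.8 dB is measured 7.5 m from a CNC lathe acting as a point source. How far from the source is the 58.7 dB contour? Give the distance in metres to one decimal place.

134.9 m

For a point source L₁ − L₂ = 20·log₁₀(r₂/r₁), so r₂ = r₁·10^((L₁−L₂)/20).
r₂ = 7.5·10^((83.8−58.7)/20) = 7.5·10^(25.1/20) = 134.92 m.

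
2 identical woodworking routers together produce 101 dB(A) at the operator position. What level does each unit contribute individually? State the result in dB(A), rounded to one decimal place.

For N identical incoherent sources L_total = L₁ + 10·log₁₀ N, so L₁ = 101 − 10·log₁₀(2) = 101 − 3.010.

98.0 dB(A)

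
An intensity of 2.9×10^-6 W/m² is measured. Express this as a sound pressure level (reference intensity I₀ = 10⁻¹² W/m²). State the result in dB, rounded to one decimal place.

64.6 dB

I/I₀ = 2.9×10^-6/10⁻¹² = 2.9×10^6, and L = 10·log₁₀(I/I₀).
L = 10·(0.4624 + 6) = 64.62 dB.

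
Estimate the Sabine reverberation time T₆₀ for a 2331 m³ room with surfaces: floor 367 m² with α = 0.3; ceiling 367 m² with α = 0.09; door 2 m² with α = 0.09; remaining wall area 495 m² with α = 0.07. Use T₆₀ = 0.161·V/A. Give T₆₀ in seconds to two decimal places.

2.11 s

A = Σ Sᵢαᵢ = 367·0.3 + 367·0.09 + 2·0.09 + 495·0.07 = 177.96 m².
T₆₀ = 0.161 × 2331 / 177.96 = 2.109 s.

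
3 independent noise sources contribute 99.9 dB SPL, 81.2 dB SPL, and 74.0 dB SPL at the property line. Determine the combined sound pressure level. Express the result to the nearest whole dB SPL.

Incoherent sources combine by intensity addition: L_total = 10·log₁₀(Σ 10^(L_i/10)).
Σ 10^(L/10) = 10^(99.9/10) + 10^(81.2/10) + 10^(74.0/10) = 9.929e+09.
L_total = 10·log₁₀(9.929e+09) = 99.97 dB SPL.

100 dB SPL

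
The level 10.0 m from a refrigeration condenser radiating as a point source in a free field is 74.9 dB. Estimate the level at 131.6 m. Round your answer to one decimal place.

Spherical spreading from a point source gives a 20·log₁₀(r₂/r₁) drop.
L₂ = 74.9 − 20·log₁₀(131.6/10.0) = 74.9 − 22.385 = 52.51 dB.

52.5 dB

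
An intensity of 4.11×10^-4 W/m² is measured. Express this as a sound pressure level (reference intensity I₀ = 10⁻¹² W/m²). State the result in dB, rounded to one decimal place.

I/I₀ = 4.11×10^-4/10⁻¹² = 4.11×10^8, and L = 10·log₁₀(I/I₀).
L = 10·(0.6138 + 8) = 86.14 dB.

86.1 dB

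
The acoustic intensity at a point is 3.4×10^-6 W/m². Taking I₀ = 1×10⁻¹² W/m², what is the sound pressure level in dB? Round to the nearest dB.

65 dB

L = 10·log₁₀(I/I₀) = 10·log₁₀(3.4×10^-6/10⁻¹²) = 10·log₁₀(3.4×10^6).
L = 10·(0.5315 + 6) = 65.31 dB.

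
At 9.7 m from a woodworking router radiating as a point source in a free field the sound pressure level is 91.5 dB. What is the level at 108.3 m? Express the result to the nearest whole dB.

Point-source attenuation: ΔL = 20·log₁₀(r₂/r₁) = 20·log₁₀(108.3/9.7) = 20.957 dB.
L₂ = 91.5 − 20·log₁₀(108.3/9.7) = 91.5 − 20.957 = 70.54 dB.

71 dB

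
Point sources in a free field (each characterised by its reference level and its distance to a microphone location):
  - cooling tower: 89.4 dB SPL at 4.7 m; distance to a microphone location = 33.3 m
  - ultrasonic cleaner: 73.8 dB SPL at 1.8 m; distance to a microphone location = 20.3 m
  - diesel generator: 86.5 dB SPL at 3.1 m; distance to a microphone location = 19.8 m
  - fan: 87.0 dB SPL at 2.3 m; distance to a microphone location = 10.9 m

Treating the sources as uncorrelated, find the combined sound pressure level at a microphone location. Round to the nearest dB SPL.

Apply inverse-square spreading to bring every level to the receiver, then sum 10^(L/10).
cooling tower: 89.4 − 20·log₁₀(33.3/4.7) = 89.4 − 17.01 = 72.39 dB SPL.
ultrasonic cleaner: 73.8 − 20·log₁₀(20.3/1.8) = 73.8 − 21.04 = 52.76 dB SPL.
diesel generator: 86.5 − 20·log₁₀(19.8/3.1) = 86.5 − 16.11 = 70.39 dB SPL.
fan: 87.0 − 20·log₁₀(10.9/2.3) = 87.0 − 13.51 = 73.49 dB SPL.
Σ 10^(L/10) = 5.080e+07 → L_total = 10·log₁₀(5.080e+07) = 77.06 dB SPL.

77 dB SPL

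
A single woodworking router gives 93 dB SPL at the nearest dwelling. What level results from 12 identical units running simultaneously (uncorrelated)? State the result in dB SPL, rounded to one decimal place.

103.8 dB SPL

With 12 equal, uncorrelated contributions the intensity is 12× that of one unit, giving a rise of 10·log₁₀ 12.
L_total = 93 + 10·log₁₀(12) = 93 + 10.792 = 103.79 dB SPL.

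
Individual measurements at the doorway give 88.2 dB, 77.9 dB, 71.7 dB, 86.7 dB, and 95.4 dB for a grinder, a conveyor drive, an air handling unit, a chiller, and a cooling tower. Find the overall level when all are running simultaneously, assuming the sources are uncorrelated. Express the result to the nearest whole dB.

97 dB

Incoherent sources combine by intensity addition: L_total = 10·log₁₀(Σ 10^(L_i/10)).
Σ 10^(L/10) = 10^(88.2/10) + 10^(77.9/10) + 10^(71.7/10) + 10^(86.7/10) + 10^(95.4/10) = 4.672e+09.
L_total = 10·log₁₀(4.672e+09) = 96.70 dB.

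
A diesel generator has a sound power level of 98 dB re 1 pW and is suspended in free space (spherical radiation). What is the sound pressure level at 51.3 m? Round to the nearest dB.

53 dB

L_p = L_w − 10·log₁₀(4π·r²) with r = 51.3 m.
4π·r² = 3.307e+04 m², 10·log₁₀ of that is 45.194 dB.
L_p = 98 − 45.194 = 52.81 dB.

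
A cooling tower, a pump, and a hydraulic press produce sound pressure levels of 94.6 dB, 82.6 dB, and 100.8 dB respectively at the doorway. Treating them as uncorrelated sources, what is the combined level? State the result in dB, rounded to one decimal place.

101.8 dB

For uncorrelated sources the intensities add, so convert each level to linear form, sum, and take 10·log₁₀ of the total.
Σ 10^(L/10) = 10^(94.6/10) + 10^(82.6/10) + 10^(100.8/10) = 1.509e+10.
L_total = 10·log₁₀(1.509e+10) = 101.79 dB.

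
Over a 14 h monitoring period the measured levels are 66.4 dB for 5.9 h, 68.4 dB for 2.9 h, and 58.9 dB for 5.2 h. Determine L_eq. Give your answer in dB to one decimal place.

The energy average is taken in the linear domain: L_eq = 10·log₁₀[(Σ tᵢ·10^(Lᵢ/10))/T], T = 14 h.
Σ tᵢ·10^(Lᵢ/10) = 5.9·10^(66.4/10) + 2.9·10^(68.4/10) + 5.2·10^(58.9/10) = 4.985e+07.
L_eq = 10·log₁₀(4.985e+07/14) = 65.52 dB.

65.5 dB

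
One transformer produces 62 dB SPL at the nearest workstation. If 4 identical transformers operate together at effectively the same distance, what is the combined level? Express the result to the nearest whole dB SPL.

L_total = L₁ + 10·log₁₀ N for N identical incoherent sources.
L_total = 62 + 10·log₁₀(4) = 62 + 6.021 = 68.02 dB SPL.

68 dB SPL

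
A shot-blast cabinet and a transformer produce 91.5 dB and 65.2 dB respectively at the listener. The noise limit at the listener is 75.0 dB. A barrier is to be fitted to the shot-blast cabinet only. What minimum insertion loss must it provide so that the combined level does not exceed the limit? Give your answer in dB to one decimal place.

17.0 dB

The untreated sources together contribute 10^(65.2/10) = 3.311e+06, i.e. 65.20 dB.
To meet 75.0 dB overall, the treated shot-blast cabinet may contribute at most 10^(75.0/10) − 3.311e+06 = 2.831e+07, i.e. 74.52 dB.
Required insertion loss = 91.5 − 74.52 = 16.98 dB.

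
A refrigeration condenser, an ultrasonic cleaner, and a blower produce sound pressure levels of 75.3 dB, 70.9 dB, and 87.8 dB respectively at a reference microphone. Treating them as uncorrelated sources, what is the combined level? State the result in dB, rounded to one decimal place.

Incoherent sources combine by intensity addition: L_total = 10·log₁₀(Σ 10^(L_i/10)).
Σ 10^(L/10) = 10^(75.3/10) + 10^(70.9/10) + 10^(87.8/10) = 6.487e+08.
L_total = 10·log₁₀(6.487e+08) = 88.12 dB.

88.1 dB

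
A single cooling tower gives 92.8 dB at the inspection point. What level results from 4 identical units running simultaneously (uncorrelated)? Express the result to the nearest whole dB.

With 4 equal, uncorrelated contributions the intensity is 4× that of one unit, giving a rise of 10·log₁₀ 4.
L_total = 92.8 + 10·log₁₀(4) = 92.8 + 6.021 = 98.82 dB.

99 dB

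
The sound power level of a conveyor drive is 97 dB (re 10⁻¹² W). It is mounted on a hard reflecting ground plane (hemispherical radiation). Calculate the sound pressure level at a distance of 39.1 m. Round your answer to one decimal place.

L_p = L_w − 10·log₁₀(2π·r²) with r = 39.1 m.
2π·r² = 9606 m², 10·log₁₀ of that is 39.825 dB.
L_p = 97 − 39.825 = 57.17 dB.

57.2 dB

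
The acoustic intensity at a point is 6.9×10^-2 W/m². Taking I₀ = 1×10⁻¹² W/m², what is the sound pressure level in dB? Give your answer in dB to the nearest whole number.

108 dB

I/I₀ = 6.9×10^-2/10⁻¹² = 6.9×10^10, and L = 10·log₁₀(I/I₀).
L = 10·(0.8388 + 10) = 108.39 dB.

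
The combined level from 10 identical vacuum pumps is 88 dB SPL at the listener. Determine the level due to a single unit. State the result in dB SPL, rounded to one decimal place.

10 equal contributions raise the level by 10·log₁₀ 10 = 10.000 dB, so each unit alone gives 88 − 10.000.

78.0 dB SPL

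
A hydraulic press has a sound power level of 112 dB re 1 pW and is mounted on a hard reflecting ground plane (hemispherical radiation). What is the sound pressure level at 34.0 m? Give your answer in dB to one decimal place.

73.4 dB

The power spreads over a hemisphere of area 2π·r², so L_p = L_w − 10·log₁₀(2π·r²).
2π·r² = 7263 m², 10·log₁₀ of that is 38.611 dB.
L_p = 112 − 38.611 = 73.39 dB.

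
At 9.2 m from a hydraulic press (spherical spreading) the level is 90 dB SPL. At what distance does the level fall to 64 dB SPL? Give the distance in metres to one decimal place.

183.6 m

For a point source L₁ − L₂ = 20·log₁₀(r₂/r₁), so r₂ = r₁·10^((L₁−L₂)/20).
r₂ = 9.2·10^((90−64)/20) = 9.2·10^(26.0/20) = 183.56 m.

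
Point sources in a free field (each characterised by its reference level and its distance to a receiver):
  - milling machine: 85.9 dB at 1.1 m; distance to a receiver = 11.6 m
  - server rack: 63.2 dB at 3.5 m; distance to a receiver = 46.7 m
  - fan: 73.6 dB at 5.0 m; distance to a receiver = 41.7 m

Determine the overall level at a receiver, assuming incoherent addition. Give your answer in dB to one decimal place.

Propagate each source to the receiver with L = L_ref − 20·log₁₀(r/r_ref), then add intensities.
milling machine: 85.9 − 20·log₁₀(11.6/1.1) = 85.9 − 20.46 = 65.44 dB.
server rack: 63.2 − 20·log₁₀(46.7/3.5) = 63.2 − 22.50 = 40.70 dB.
fan: 73.6 − 20·log₁₀(41.7/5.0) = 73.6 − 18.42 = 55.18 dB.
Σ 10^(L/10) = 3.839e+06 → L_total = 10·log₁₀(3.839e+06) = 65.84 dB.

65.8 dB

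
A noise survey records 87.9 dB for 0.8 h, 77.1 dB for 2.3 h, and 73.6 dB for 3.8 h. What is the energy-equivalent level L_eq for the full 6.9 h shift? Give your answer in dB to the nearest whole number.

Weight each interval's intensity by its duration and average over T = 6.9 h:
Σ tᵢ·10^(Lᵢ/10) = 0.8·10^(87.9/10) + 2.3·10^(77.1/10) + 3.8·10^(73.6/10) = 6.983e+08.
L_eq = 10·log₁₀(6.983e+08/6.9) = 80.05 dB.

80 dB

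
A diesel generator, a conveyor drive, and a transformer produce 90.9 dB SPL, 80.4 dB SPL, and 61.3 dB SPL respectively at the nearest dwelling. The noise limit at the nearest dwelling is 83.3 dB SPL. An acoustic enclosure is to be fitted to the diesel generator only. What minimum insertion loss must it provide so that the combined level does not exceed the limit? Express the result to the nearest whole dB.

Everything except the diesel generator sums to 10^(80.4/10) + 10^(61.3/10) = 1.110e+08 in linear terms, 80.45 dB SPL.
To meet 83.3 dB SPL overall, the treated diesel generator may contribute at most 10^(83.3/10) − 1.110e+08 = 1.028e+08, i.e. 80.12 dB SPL.
Required insertion loss = 90.9 − 80.12 = 10.78 dB.

11 dB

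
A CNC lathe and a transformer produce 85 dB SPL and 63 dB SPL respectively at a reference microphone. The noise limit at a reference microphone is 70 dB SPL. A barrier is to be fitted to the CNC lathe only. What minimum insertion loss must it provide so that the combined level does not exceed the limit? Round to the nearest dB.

16 dB

The untreated sources together contribute 10^(63/10) = 1.995e+06, i.e. 63.00 dB SPL.
To meet 70 dB SPL overall, the treated CNC lathe may contribute at most 10^(70/10) − 1.995e+06 = 8.005e+06, i.e. 69.03 dB SPL.
Required insertion loss = 85 − 69.03 = 15.97 dB.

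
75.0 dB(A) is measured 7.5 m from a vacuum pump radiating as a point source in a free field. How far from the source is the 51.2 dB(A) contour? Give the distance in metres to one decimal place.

Point-source spreading drops the level by 20·log₁₀(r₂/r₁); inverting, r₂/r₁ = 10^(ΔL/20).
r₂ = 7.5·10^((75.0−51.2)/20) = 7.5·10^(23.8/20) = 116.16 m.

116.2 m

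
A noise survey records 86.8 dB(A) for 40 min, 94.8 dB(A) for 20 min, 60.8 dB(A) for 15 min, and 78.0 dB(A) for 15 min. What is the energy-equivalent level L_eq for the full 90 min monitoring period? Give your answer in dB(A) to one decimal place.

89.5 dB(A)

Weight each interval's intensity by its duration and average over T = 90 min:
Σ tᵢ·10^(Lᵢ/10) = 40·10^(86.8/10) + 20·10^(94.8/10) + 15·10^(60.8/10) + 15·10^(78.0/10) = 8.051e+10.
L_eq = 10·log₁₀(8.051e+10/90) = 89.52 dB(A).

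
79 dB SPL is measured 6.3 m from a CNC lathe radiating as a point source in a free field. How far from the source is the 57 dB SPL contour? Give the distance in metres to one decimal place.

Point-source spreading drops the level by 20·log₁₀(r₂/r₁); inverting, r₂/r₁ = 10^(ΔL/20).
r₂ = 6.3·10^((79−57)/20) = 6.3·10^(22.0/20) = 79.31 m.

79.3 m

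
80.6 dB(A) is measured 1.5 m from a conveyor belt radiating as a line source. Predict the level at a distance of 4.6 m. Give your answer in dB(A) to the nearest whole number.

76 dB(A)

Cylindrical spreading from a line source gives a 10·log₁₀(r₂/r₁) drop.
L₂ = 80.6 − 10·log₁₀(4.6/1.5) = 80.6 − 4.867 = 75.73 dB(A).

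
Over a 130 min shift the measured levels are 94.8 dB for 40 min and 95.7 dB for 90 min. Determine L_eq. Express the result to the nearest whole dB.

L_eq = 10·log₁₀[(1/T)·Σ tᵢ·10^(Lᵢ/10)] with T = 130 min.
Σ tᵢ·10^(Lᵢ/10) = 40·10^(94.8/10) + 90·10^(95.7/10) = 4.552e+11.
L_eq = 10·log₁₀(4.552e+11/130) = 95.44 dB.

95 dB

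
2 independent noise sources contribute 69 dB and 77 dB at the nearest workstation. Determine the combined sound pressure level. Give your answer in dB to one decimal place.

Incoherent sources combine by intensity addition: L_total = 10·log₁₀(Σ 10^(L_i/10)).
Σ 10^(L/10) = 10^(69/10) + 10^(77/10) = 5.806e+07.
L_total = 10·log₁₀(5.806e+07) = 77.64 dB.

77.6 dB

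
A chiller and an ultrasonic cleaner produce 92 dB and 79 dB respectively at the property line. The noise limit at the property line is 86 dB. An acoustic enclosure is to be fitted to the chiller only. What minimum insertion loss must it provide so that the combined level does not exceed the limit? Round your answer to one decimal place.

Fixed contribution from the other source: Σ 10^(L/10) = 10^(79/10) = 7.943e+07 (79.00 dB).
The limit corresponds to 10^(86/10) = 3.981e+08; subtracting the fixed part leaves 3.187e+08 for the chiller, i.e. 85.03 dB.
So the chiller must be reduced from 92 to 85.03 dB: IL = 6.97 dB.

7.0 dB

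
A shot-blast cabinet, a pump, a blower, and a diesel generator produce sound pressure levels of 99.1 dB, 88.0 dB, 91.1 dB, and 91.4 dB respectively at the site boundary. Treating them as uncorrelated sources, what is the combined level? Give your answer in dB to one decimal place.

For uncorrelated sources the intensities add, so convert each level to linear form, sum, and take 10·log₁₀ of the total.
Σ 10^(L/10) = 10^(99.1/10) + 10^(88.0/10) + 10^(91.1/10) + 10^(91.4/10) = 1.143e+10.
L_total = 10·log₁₀(1.143e+10) = 100.58 dB.

100.6 dB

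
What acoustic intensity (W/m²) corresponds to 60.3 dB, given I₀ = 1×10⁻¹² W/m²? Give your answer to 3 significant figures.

I/I₀ = 10^(60.3/10) = 1.072e+06, so I = 1.072e+06 × 10⁻¹² W/m².

1.07e-06 W/m²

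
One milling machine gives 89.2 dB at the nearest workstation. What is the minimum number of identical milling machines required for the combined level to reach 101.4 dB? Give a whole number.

17

N identical sources give L₁ + 10·log₁₀ N, so require 10·log₁₀ N ≥ 101.4 − 89.2 = 12.2 dB.
N ≥ 10^(12.2/10) = 16.596, so N = 17.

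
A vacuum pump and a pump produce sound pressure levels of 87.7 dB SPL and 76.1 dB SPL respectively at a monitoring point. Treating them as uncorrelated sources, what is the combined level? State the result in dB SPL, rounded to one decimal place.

Incoherent sources combine by intensity addition: L_total = 10·log₁₀(Σ 10^(L_i/10)).
Σ 10^(L/10) = 10^(87.7/10) + 10^(76.1/10) = 6.296e+08.
L_total = 10·log₁₀(6.296e+08) = 87.99 dB SPL.

88.0 dB SPL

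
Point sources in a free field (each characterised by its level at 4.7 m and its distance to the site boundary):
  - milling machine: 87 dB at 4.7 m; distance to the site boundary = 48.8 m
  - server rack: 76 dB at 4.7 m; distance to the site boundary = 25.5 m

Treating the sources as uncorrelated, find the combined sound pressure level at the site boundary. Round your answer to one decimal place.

Propagate each source to the receiver with L = L_ref − 20·log₁₀(r/r_ref), then add intensities.
milling machine: 87 − 20·log₁₀(48.8/4.7) = 87 − 20.33 = 66.67 dB.
server rack: 76 − 20·log₁₀(25.5/4.7) = 76 − 14.69 = 61.31 dB.
Σ 10^(L/10) = 6.001e+06 → L_total = 10·log₁₀(6.001e+06) = 67.78 dB.

67.8 dB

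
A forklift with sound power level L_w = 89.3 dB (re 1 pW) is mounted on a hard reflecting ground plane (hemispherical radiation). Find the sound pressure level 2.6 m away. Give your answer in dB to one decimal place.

73.0 dB

The power spreads over a hemisphere of area 2π·r², so L_p = L_w − 10·log₁₀(2π·r²).
2π·r² = 42.47 m², 10·log₁₀ of that is 16.281 dB.
L_p = 89.3 − 16.281 = 73.02 dB.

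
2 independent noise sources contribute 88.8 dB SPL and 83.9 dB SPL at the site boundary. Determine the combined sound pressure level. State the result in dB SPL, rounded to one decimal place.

90.0 dB SPL

For uncorrelated sources the intensities add, so convert each level to linear form, sum, and take 10·log₁₀ of the total.
Σ 10^(L/10) = 10^(88.8/10) + 10^(83.9/10) = 1.004e+09.
L_total = 10·log₁₀(1.004e+09) = 90.02 dB SPL.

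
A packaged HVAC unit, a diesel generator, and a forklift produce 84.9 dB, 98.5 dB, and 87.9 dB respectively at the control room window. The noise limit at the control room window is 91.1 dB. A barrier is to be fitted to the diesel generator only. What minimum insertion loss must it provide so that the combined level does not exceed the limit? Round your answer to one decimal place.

12.9 dB

Fixed contribution from the other sources: Σ 10^(L/10) = 10^(84.9/10) + 10^(87.9/10) = 9.256e+08 (89.66 dB).
The limit corresponds to 10^(91.1/10) = 1.288e+09; subtracting the fixed part leaves 3.626e+08 for the diesel generator, i.e. 85.59 dB.
So the diesel generator must be reduced from 98.5 to 85.59 dB: IL = 12.91 dB.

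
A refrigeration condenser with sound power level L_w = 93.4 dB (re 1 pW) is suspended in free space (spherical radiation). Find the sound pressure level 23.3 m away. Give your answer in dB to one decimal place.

L_p = L_w − 10·log₁₀(4π·r²) with r = 23.3 m.
4π·r² = 6822 m², 10·log₁₀ of that is 38.339 dB.
L_p = 93.4 − 38.339 = 55.06 dB.

55.1 dB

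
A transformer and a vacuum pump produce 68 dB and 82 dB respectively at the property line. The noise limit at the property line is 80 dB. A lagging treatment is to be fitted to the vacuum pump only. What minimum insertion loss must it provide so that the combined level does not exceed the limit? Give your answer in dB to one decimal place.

Fixed contribution from the other source: Σ 10^(L/10) = 10^(68/10) = 6.310e+06 (68.00 dB).
The limit corresponds to 10^(80/10) = 1.000e+08; subtracting the fixed part leaves 9.369e+07 for the vacuum pump, i.e. 79.72 dB.
So the vacuum pump must be reduced from 82 to 79.72 dB: IL = 2.28 dB.

2.3 dB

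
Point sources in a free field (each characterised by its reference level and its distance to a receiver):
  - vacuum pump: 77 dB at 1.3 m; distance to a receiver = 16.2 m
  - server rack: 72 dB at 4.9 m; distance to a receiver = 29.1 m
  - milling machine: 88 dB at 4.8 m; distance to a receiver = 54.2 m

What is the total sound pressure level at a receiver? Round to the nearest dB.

Apply inverse-square spreading to bring every level to the receiver, then sum 10^(L/10).
vacuum pump: 77 − 20·log₁₀(16.2/1.3) = 77 − 21.91 = 55.09 dB.
server rack: 72 − 20·log₁₀(29.1/4.9) = 72 − 15.47 = 56.53 dB.
milling machine: 88 − 20·log₁₀(54.2/4.8) = 88 − 21.06 = 66.94 dB.
Σ 10^(L/10) = 5.721e+06 → L_total = 10·log₁₀(5.721e+06) = 67.57 dB.

68 dB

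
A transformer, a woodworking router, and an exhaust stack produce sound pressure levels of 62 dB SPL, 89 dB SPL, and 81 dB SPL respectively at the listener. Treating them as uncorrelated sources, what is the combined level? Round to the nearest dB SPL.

90 dB SPL

Incoherent sources combine by intensity addition: L_total = 10·log₁₀(Σ 10^(L_i/10)).
Σ 10^(L/10) = 10^(62/10) + 10^(89/10) + 10^(81/10) = 9.218e+08.
L_total = 10·log₁₀(9.218e+08) = 89.65 dB SPL.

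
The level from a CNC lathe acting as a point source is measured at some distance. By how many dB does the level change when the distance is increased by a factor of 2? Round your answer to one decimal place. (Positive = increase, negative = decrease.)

With spherical spreading the level changes by −20·log₁₀(r₂/r₁).
ΔL = −20·log₁₀(2) = -6.02 dB.

-6.0 dB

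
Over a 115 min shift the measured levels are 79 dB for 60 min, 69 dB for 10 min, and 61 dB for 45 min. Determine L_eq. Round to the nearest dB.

76 dB

The energy average is taken in the linear domain: L_eq = 10·log₁₀[(Σ tᵢ·10^(Lᵢ/10))/T], T = 115 min.
Σ tᵢ·10^(Lᵢ/10) = 60·10^(79/10) + 10·10^(69/10) + 45·10^(61/10) = 4.902e+09.
L_eq = 10·log₁₀(4.902e+09/115) = 76.30 dB.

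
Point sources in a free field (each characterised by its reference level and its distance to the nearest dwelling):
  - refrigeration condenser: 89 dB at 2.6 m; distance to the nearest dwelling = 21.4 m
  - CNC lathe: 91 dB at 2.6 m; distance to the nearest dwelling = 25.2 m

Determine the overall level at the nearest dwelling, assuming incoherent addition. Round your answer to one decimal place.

Apply inverse-square spreading to bring every level to the receiver, then sum 10^(L/10).
refrigeration condenser: 89 − 20·log₁₀(21.4/2.6) = 89 − 18.31 = 70.69 dB.
CNC lathe: 91 − 20·log₁₀(25.2/2.6) = 91 − 19.73 = 71.27 dB.
Σ 10^(L/10) = 2.513e+07 → L_total = 10·log₁₀(2.513e+07) = 74.00 dB.

74.0 dB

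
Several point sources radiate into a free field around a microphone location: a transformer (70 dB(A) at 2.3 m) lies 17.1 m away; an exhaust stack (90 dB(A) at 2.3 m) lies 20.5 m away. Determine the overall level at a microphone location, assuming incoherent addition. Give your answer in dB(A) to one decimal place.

71.1 dB(A)

First find each source's level at the receiver (point-source: −20·log₁₀(r/r_ref)), then combine on an intensity basis.
transformer: 70 − 20·log₁₀(17.1/2.3) = 70 − 17.43 = 52.57 dB(A).
exhaust stack: 90 − 20·log₁₀(20.5/2.3) = 90 − 19.00 = 71.00 dB(A).
Σ 10^(L/10) = 1.277e+07 → L_total = 10·log₁₀(1.277e+07) = 71.06 dB(A).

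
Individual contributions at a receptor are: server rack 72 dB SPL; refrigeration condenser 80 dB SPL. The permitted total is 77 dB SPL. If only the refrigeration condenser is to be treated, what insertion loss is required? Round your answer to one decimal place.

4.7 dB

Everything except the refrigeration condenser sums to 10^(72/10) = 1.585e+07 in linear terms, 72.00 dB SPL.
The limit corresponds to 10^(77/10) = 5.012e+07; subtracting the fixed part leaves 3.427e+07 for the refrigeration condenser, i.e. 75.35 dB SPL.
So the refrigeration condenser must be reduced from 80 to 75.35 dB SPL: IL = 4.65 dB.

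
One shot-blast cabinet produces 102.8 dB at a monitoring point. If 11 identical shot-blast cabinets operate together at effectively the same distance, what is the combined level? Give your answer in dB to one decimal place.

N identical incoherent sources raise the level by 10·log₁₀ N.
L_total = 102.8 + 10·log₁₀(11) = 102.8 + 10.414 = 113.21 dB.

113.2 dB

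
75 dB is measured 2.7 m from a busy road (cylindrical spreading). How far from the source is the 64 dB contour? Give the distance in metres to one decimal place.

34.0 m

Line-source spreading drops the level by 10·log₁₀(r₂/r₁); inverting, r₂/r₁ = 10^(ΔL/10).
r₂ = 2.7·10^((75−64)/10) = 2.7·10^(11.0/10) = 33.99 m.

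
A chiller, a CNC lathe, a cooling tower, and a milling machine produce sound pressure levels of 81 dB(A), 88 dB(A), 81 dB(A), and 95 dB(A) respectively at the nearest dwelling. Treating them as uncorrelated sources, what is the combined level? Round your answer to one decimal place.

For uncorrelated sources the intensities add, so convert each level to linear form, sum, and take 10·log₁₀ of the total.
Σ 10^(L/10) = 10^(81/10) + 10^(88/10) + 10^(81/10) + 10^(95/10) = 4.045e+09.
L_total = 10·log₁₀(4.045e+09) = 96.07 dB(A).

96.1 dB(A)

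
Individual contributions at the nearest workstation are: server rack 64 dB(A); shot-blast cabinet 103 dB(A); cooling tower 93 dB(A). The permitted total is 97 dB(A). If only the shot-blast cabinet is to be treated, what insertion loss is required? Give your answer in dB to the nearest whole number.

The untreated sources together contribute 10^(64/10) + 10^(93/10) = 1.998e+09, i.e. 93.01 dB(A).
To meet 97 dB(A) overall, the treated shot-blast cabinet may contribute at most 10^(97/10) − 1.998e+09 = 3.014e+09, i.e. 94.79 dB(A).
So the shot-blast cabinet must be reduced from 103 to 94.79 dB(A): IL = 8.21 dB.

8 dB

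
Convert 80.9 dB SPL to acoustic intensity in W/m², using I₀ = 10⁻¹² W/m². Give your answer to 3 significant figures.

0.000123 W/m²

L = 10·log₁₀(I/I₀) ⇒ I = I₀·10^(L/10) = 10⁻¹² × 10^8.09.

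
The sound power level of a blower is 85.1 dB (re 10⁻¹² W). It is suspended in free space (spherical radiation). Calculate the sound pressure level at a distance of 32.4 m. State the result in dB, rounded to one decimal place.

43.9 dB

Free-field spherical radiation: L_p = L_w − 10·log₁₀(4π·r²), r = 32.4 m.
4π·r² = 1.319e+04 m², 10·log₁₀ of that is 41.203 dB.
L_p = 85.1 − 41.203 = 43.90 dB.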